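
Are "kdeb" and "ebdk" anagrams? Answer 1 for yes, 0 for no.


Strings: "kdeb", "ebdk"
Sorted first:  bdek
Sorted second: bdek
Sorted forms match => anagrams

1


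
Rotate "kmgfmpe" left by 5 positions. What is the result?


Input: "kmgfmpe", rotate left by 5
First 5 characters: "kmgfm"
Remaining characters: "pe"
Concatenate remaining + first: "pe" + "kmgfm" = "pekmgfm"

pekmgfm


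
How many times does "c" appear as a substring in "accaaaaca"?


Searching for "c" in "accaaaaca"
Scanning each position:
  Position 0: "a" => no
  Position 1: "c" => MATCH
  Position 2: "c" => MATCH
  Position 3: "a" => no
  Position 4: "a" => no
  Position 5: "a" => no
  Position 6: "a" => no
  Position 7: "c" => MATCH
  Position 8: "a" => no
Total occurrences: 3

3


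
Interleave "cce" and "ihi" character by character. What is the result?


Interleaving "cce" and "ihi":
  Position 0: 'c' from first, 'i' from second => "ci"
  Position 1: 'c' from first, 'h' from second => "ch"
  Position 2: 'e' from first, 'i' from second => "ei"
Result: cichei

cichei


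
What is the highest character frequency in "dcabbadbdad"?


Input: dcabbadbdad
Character counts:
  'a': 3
  'b': 3
  'c': 1
  'd': 4
Maximum frequency: 4

4


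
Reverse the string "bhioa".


Input: bhioa
Reading characters right to left:
  Position 4: 'a'
  Position 3: 'o'
  Position 2: 'i'
  Position 1: 'h'
  Position 0: 'b'
Reversed: aoihb

aoihb


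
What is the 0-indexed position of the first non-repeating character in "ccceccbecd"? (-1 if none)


Input: ccceccbecd
Character frequencies:
  'b': 1
  'c': 6
  'd': 1
  'e': 2
Scanning left to right for freq == 1:
  Position 0 ('c'): freq=6, skip
  Position 1 ('c'): freq=6, skip
  Position 2 ('c'): freq=6, skip
  Position 3 ('e'): freq=2, skip
  Position 4 ('c'): freq=6, skip
  Position 5 ('c'): freq=6, skip
  Position 6 ('b'): unique! => answer = 6

6


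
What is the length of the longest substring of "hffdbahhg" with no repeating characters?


Input: "hffdbahhg"
Sliding window (track last position of each char):
  Position 0 ('h'): window [0,0] length 1 -- new best
  Position 1 ('f'): window [0,1] length 2 -- new best
  Position 2 ('f'): repeat (last at 1), move window start to 2
  Position 2 ('f'): window [2,2] length 1
  Position 3 ('d'): window [2,3] length 2
  Position 4 ('b'): window [2,4] length 3 -- new best
  Position 5 ('a'): window [2,5] length 4 -- new best
  Position 6 ('h'): window [2,6] length 5 -- new best
  Position 7 ('h'): repeat (last at 6), move window start to 7
  Position 7 ('h'): window [7,7] length 1
  Position 8 ('g'): window [7,8] length 2
Longest substring with no repeats: "fdbah" with length 5

5


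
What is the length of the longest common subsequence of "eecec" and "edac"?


LCS of "eecec" and "edac"
DP table:
           e    d    a    c
      0    0    0    0    0
  e   0    1    1    1    1
  e   0    1    1    1    1
  c   0    1    1    1    2
  e   0    1    1    1    2
  c   0    1    1    1    2
LCS length = dp[5][4] = 2

2


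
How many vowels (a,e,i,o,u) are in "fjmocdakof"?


Input: fjmocdakof
Checking each character:
  'f' at position 0: consonant
  'j' at position 1: consonant
  'm' at position 2: consonant
  'o' at position 3: vowel (running total: 1)
  'c' at position 4: consonant
  'd' at position 5: consonant
  'a' at position 6: vowel (running total: 2)
  'k' at position 7: consonant
  'o' at position 8: vowel (running total: 3)
  'f' at position 9: consonant
Total vowels: 3

3


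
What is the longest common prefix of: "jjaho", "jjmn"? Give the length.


Words: jjaho, jjmn
  Position 0: all 'j' => match
  Position 1: all 'j' => match
  Position 2: ('a', 'm') => mismatch, stop
LCP = "jj" (length 2)

2


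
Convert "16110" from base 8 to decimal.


Input: "16110" in base 8
Positional expansion:
  Digit '1' (value 1) x 8^4 = 4096
  Digit '6' (value 6) x 8^3 = 3072
  Digit '1' (value 1) x 8^2 = 64
  Digit '1' (value 1) x 8^1 = 8
  Digit '0' (value 0) x 8^0 = 0
Sum = 7240

7240


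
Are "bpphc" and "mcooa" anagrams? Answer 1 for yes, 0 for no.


Strings: "bpphc", "mcooa"
Sorted first:  bchpp
Sorted second: acmoo
Differ at position 0: 'b' vs 'a' => not anagrams

0


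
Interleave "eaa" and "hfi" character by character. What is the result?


Interleaving "eaa" and "hfi":
  Position 0: 'e' from first, 'h' from second => "eh"
  Position 1: 'a' from first, 'f' from second => "af"
  Position 2: 'a' from first, 'i' from second => "ai"
Result: ehafai

ehafai


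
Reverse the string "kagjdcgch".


Input: kagjdcgch
Reading characters right to left:
  Position 8: 'h'
  Position 7: 'c'
  Position 6: 'g'
  Position 5: 'c'
  Position 4: 'd'
  Position 3: 'j'
  Position 2: 'g'
  Position 1: 'a'
  Position 0: 'k'
Reversed: hcgcdjgak

hcgcdjgak


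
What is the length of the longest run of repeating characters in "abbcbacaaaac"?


Input: "abbcbacaaaac"
Scanning for longest run:
  Position 1 ('b'): new char, reset run to 1
  Position 2 ('b'): continues run of 'b', length=2
  Position 3 ('c'): new char, reset run to 1
  Position 4 ('b'): new char, reset run to 1
  Position 5 ('a'): new char, reset run to 1
  Position 6 ('c'): new char, reset run to 1
  Position 7 ('a'): new char, reset run to 1
  Position 8 ('a'): continues run of 'a', length=2
  Position 9 ('a'): continues run of 'a', length=3
  Position 10 ('a'): continues run of 'a', length=4
  Position 11 ('c'): new char, reset run to 1
Longest run: 'a' with length 4

4


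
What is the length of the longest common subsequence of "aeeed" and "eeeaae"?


LCS of "aeeed" and "eeeaae"
DP table:
           e    e    e    a    a    e
      0    0    0    0    0    0    0
  a   0    0    0    0    1    1    1
  e   0    1    1    1    1    1    2
  e   0    1    2    2    2    2    2
  e   0    1    2    3    3    3    3
  d   0    1    2    3    3    3    3
LCS length = dp[5][6] = 3

3


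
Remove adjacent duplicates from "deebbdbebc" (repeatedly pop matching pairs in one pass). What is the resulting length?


Input: deebbdbebc
Stack-based adjacent duplicate removal:
  Read 'd': push. Stack: d
  Read 'e': push. Stack: de
  Read 'e': matches stack top 'e' => pop. Stack: d
  Read 'b': push. Stack: db
  Read 'b': matches stack top 'b' => pop. Stack: d
  Read 'd': matches stack top 'd' => pop. Stack: (empty)
  Read 'b': push. Stack: b
  Read 'e': push. Stack: be
  Read 'b': push. Stack: beb
  Read 'c': push. Stack: bebc
Final stack: "bebc" (length 4)

4


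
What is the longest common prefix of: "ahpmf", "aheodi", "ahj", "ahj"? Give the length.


Words: ahpmf, aheodi, ahj, ahj
  Position 0: all 'a' => match
  Position 1: all 'h' => match
  Position 2: ('p', 'e', 'j', 'j') => mismatch, stop
LCP = "ah" (length 2)

2


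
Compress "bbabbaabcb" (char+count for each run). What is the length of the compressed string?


Input: bbabbaabcb
Runs:
  'b' x 2 => "b2"
  'a' x 1 => "a1"
  'b' x 2 => "b2"
  'a' x 2 => "a2"
  'b' x 1 => "b1"
  'c' x 1 => "c1"
  'b' x 1 => "b1"
Compressed: "b2a1b2a2b1c1b1"
Compressed length: 14

14


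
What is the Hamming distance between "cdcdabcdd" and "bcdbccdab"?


Comparing "cdcdabcdd" and "bcdbccdab" position by position:
  Position 0: 'c' vs 'b' => differ
  Position 1: 'd' vs 'c' => differ
  Position 2: 'c' vs 'd' => differ
  Position 3: 'd' vs 'b' => differ
  Position 4: 'a' vs 'c' => differ
  Position 5: 'b' vs 'c' => differ
  Position 6: 'c' vs 'd' => differ
  Position 7: 'd' vs 'a' => differ
  Position 8: 'd' vs 'b' => differ
Total differences (Hamming distance): 9

9


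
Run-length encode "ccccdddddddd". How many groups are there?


Input: ccccdddddddd
Scanning for consecutive runs:
  Group 1: 'c' x 4 (positions 0-3)
  Group 2: 'd' x 8 (positions 4-11)
Total groups: 2

2


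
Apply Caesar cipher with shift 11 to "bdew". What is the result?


Caesar cipher: shift "bdew" by 11
  'b' (pos 1) + 11 = pos 12 = 'm'
  'd' (pos 3) + 11 = pos 14 = 'o'
  'e' (pos 4) + 11 = pos 15 = 'p'
  'w' (pos 22) + 11 = pos 7 = 'h'
Result: moph

moph


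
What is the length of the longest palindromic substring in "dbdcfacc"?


Input: "dbdcfacc"
Checking substrings for palindromes:
  [0:3] "dbd" (len 3) => palindrome
  [6:8] "cc" (len 2) => palindrome
Longest palindromic substring: "dbd" with length 3

3


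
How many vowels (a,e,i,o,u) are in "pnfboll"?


Input: pnfboll
Checking each character:
  'p' at position 0: consonant
  'n' at position 1: consonant
  'f' at position 2: consonant
  'b' at position 3: consonant
  'o' at position 4: vowel (running total: 1)
  'l' at position 5: consonant
  'l' at position 6: consonant
Total vowels: 1

1


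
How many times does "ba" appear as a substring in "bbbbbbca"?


Searching for "ba" in "bbbbbbca"
Scanning each position:
  Position 0: "bb" => no
  Position 1: "bb" => no
  Position 2: "bb" => no
  Position 3: "bb" => no
  Position 4: "bb" => no
  Position 5: "bc" => no
  Position 6: "ca" => no
Total occurrences: 0

0


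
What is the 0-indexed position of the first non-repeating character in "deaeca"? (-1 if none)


Input: deaeca
Character frequencies:
  'a': 2
  'c': 1
  'd': 1
  'e': 2
Scanning left to right for freq == 1:
  Position 0 ('d'): unique! => answer = 0

0


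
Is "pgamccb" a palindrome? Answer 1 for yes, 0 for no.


Input: pgamccb
Reversed: bccmagp
  Compare pos 0 ('p') with pos 6 ('b'): MISMATCH
  Compare pos 1 ('g') with pos 5 ('c'): MISMATCH
  Compare pos 2 ('a') with pos 4 ('c'): MISMATCH
Result: not a palindrome

0


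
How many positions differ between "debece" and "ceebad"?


Comparing "debece" and "ceebad" position by position:
  Position 0: 'd' vs 'c' => DIFFER
  Position 1: 'e' vs 'e' => same
  Position 2: 'b' vs 'e' => DIFFER
  Position 3: 'e' vs 'b' => DIFFER
  Position 4: 'c' vs 'a' => DIFFER
  Position 5: 'e' vs 'd' => DIFFER
Positions that differ: 5

5


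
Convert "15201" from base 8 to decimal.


Input: "15201" in base 8
Positional expansion:
  Digit '1' (value 1) x 8^4 = 4096
  Digit '5' (value 5) x 8^3 = 2560
  Digit '2' (value 2) x 8^2 = 128
  Digit '0' (value 0) x 8^1 = 0
  Digit '1' (value 1) x 8^0 = 1
Sum = 6785

6785


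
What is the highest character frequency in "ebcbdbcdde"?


Input: ebcbdbcdde
Character counts:
  'b': 3
  'c': 2
  'd': 3
  'e': 2
Maximum frequency: 3

3


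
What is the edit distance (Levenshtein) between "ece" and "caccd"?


Computing edit distance: "ece" -> "caccd"
DP table:
           c    a    c    c    d
      0    1    2    3    4    5
  e   1    1    2    3    4    5
  c   2    1    2    2    3    4
  e   3    2    2    3    3    4
Edit distance = dp[3][5] = 4

4


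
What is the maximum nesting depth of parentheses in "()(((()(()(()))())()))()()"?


Input: "()(((()(()(()))())()))()()"
Tracking depth:
  Position 0 '(': depth becomes 1
  Position 1 ')': depth becomes 0
  Position 2 '(': depth becomes 1
  Position 3 '(': depth becomes 2
  Position 4 '(': depth becomes 3
  Position 5 '(': depth becomes 4
  Position 6 ')': depth becomes 3
  Position 7 '(': depth becomes 4
  Position 8 '(': depth becomes 5
  Position 9 ')': depth becomes 4
  Position 10 '(': depth becomes 5
  Position 11 '(': depth becomes 6
  Position 12 ')': depth becomes 5
  Position 13 ')': depth becomes 4
  Position 14 ')': depth becomes 3
  Position 15 '(': depth becomes 4
  Position 16 ')': depth becomes 3
  Position 17 ')': depth becomes 2
  Position 18 '(': depth becomes 3
  Position 19 ')': depth becomes 2
  Position 20 ')': depth becomes 1
  Position 21 ')': depth becomes 0
  Position 22 '(': depth becomes 1
  Position 23 ')': depth becomes 0
  Position 24 '(': depth becomes 1
  Position 25 ')': depth becomes 0
Maximum depth reached: 6

6


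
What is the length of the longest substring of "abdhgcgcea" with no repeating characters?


Input: "abdhgcgcea"
Sliding window (track last position of each char):
  Position 0 ('a'): window [0,0] length 1 -- new best
  Position 1 ('b'): window [0,1] length 2 -- new best
  Position 2 ('d'): window [0,2] length 3 -- new best
  Position 3 ('h'): window [0,3] length 4 -- new best
  Position 4 ('g'): window [0,4] length 5 -- new best
  Position 5 ('c'): window [0,5] length 6 -- new best
  Position 6 ('g'): repeat (last at 4), move window start to 5
  Position 6 ('g'): window [5,6] length 2
  Position 7 ('c'): repeat (last at 5), move window start to 6
  Position 7 ('c'): window [6,7] length 2
  Position 8 ('e'): window [6,8] length 3
  Position 9 ('a'): window [6,9] length 4
Longest substring with no repeats: "abdhgc" with length 6

6


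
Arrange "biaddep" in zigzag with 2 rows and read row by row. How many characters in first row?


Zigzag "biaddep" into 2 rows:
Placing characters:
  'b' => row 0
  'i' => row 1
  'a' => row 0
  'd' => row 1
  'd' => row 0
  'e' => row 1
  'p' => row 0
Rows:
  Row 0: "badp"
  Row 1: "ide"
First row length: 4

4


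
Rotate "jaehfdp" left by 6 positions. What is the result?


Input: "jaehfdp", rotate left by 6
First 6 characters: "jaehfd"
Remaining characters: "p"
Concatenate remaining + first: "p" + "jaehfd" = "pjaehfd"

pjaehfd


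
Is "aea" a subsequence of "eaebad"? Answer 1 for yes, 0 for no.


Check if "aea" is a subsequence of "eaebad"
Greedy scan:
  Position 0 ('e'): no match needed
  Position 1 ('a'): matches sub[0] = 'a'
  Position 2 ('e'): matches sub[1] = 'e'
  Position 3 ('b'): no match needed
  Position 4 ('a'): matches sub[2] = 'a'
  Position 5 ('d'): no match needed
All 3 characters matched => is a subsequence

1


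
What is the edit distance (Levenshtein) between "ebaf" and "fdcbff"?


Computing edit distance: "ebaf" -> "fdcbff"
DP table:
           f    d    c    b    f    f
      0    1    2    3    4    5    6
  e   1    1    2    3    4    5    6
  b   2    2    2    3    3    4    5
  a   3    3    3    3    4    4    5
  f   4    3    4    4    4    4    4
Edit distance = dp[4][6] = 4

4


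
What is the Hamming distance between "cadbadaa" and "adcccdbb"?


Comparing "cadbadaa" and "adcccdbb" position by position:
  Position 0: 'c' vs 'a' => differ
  Position 1: 'a' vs 'd' => differ
  Position 2: 'd' vs 'c' => differ
  Position 3: 'b' vs 'c' => differ
  Position 4: 'a' vs 'c' => differ
  Position 5: 'd' vs 'd' => same
  Position 6: 'a' vs 'b' => differ
  Position 7: 'a' vs 'b' => differ
Total differences (Hamming distance): 7

7


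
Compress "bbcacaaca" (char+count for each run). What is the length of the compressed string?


Input: bbcacaaca
Runs:
  'b' x 2 => "b2"
  'c' x 1 => "c1"
  'a' x 1 => "a1"
  'c' x 1 => "c1"
  'a' x 2 => "a2"
  'c' x 1 => "c1"
  'a' x 1 => "a1"
Compressed: "b2c1a1c1a2c1a1"
Compressed length: 14

14


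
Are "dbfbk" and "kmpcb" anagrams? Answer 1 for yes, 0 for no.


Strings: "dbfbk", "kmpcb"
Sorted first:  bbdfk
Sorted second: bckmp
Differ at position 1: 'b' vs 'c' => not anagrams

0


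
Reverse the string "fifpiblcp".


Input: fifpiblcp
Reading characters right to left:
  Position 8: 'p'
  Position 7: 'c'
  Position 6: 'l'
  Position 5: 'b'
  Position 4: 'i'
  Position 3: 'p'
  Position 2: 'f'
  Position 1: 'i'
  Position 0: 'f'
Reversed: pclbipfif

pclbipfif


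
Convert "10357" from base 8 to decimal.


Input: "10357" in base 8
Positional expansion:
  Digit '1' (value 1) x 8^4 = 4096
  Digit '0' (value 0) x 8^3 = 0
  Digit '3' (value 3) x 8^2 = 192
  Digit '5' (value 5) x 8^1 = 40
  Digit '7' (value 7) x 8^0 = 7
Sum = 4335

4335


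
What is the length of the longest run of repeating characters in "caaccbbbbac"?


Input: "caaccbbbbac"
Scanning for longest run:
  Position 1 ('a'): new char, reset run to 1
  Position 2 ('a'): continues run of 'a', length=2
  Position 3 ('c'): new char, reset run to 1
  Position 4 ('c'): continues run of 'c', length=2
  Position 5 ('b'): new char, reset run to 1
  Position 6 ('b'): continues run of 'b', length=2
  Position 7 ('b'): continues run of 'b', length=3
  Position 8 ('b'): continues run of 'b', length=4
  Position 9 ('a'): new char, reset run to 1
  Position 10 ('c'): new char, reset run to 1
Longest run: 'b' with length 4

4


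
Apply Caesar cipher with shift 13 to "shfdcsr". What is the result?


Caesar cipher: shift "shfdcsr" by 13
  's' (pos 18) + 13 = pos 5 = 'f'
  'h' (pos 7) + 13 = pos 20 = 'u'
  'f' (pos 5) + 13 = pos 18 = 's'
  'd' (pos 3) + 13 = pos 16 = 'q'
  'c' (pos 2) + 13 = pos 15 = 'p'
  's' (pos 18) + 13 = pos 5 = 'f'
  'r' (pos 17) + 13 = pos 4 = 'e'
Result: fusqpfe

fusqpfe


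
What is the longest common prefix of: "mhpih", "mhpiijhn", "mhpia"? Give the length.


Words: mhpih, mhpiijhn, mhpia
  Position 0: all 'm' => match
  Position 1: all 'h' => match
  Position 2: all 'p' => match
  Position 3: all 'i' => match
  Position 4: ('h', 'i', 'a') => mismatch, stop
LCP = "mhpi" (length 4)

4


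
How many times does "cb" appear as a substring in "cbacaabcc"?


Searching for "cb" in "cbacaabcc"
Scanning each position:
  Position 0: "cb" => MATCH
  Position 1: "ba" => no
  Position 2: "ac" => no
  Position 3: "ca" => no
  Position 4: "aa" => no
  Position 5: "ab" => no
  Position 6: "bc" => no
  Position 7: "cc" => no
Total occurrences: 1

1


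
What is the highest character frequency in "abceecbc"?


Input: abceecbc
Character counts:
  'a': 1
  'b': 2
  'c': 3
  'e': 2
Maximum frequency: 3

3


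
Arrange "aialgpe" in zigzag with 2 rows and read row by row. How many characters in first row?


Zigzag "aialgpe" into 2 rows:
Placing characters:
  'a' => row 0
  'i' => row 1
  'a' => row 0
  'l' => row 1
  'g' => row 0
  'p' => row 1
  'e' => row 0
Rows:
  Row 0: "aage"
  Row 1: "ilp"
First row length: 4

4


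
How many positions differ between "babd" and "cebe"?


Comparing "babd" and "cebe" position by position:
  Position 0: 'b' vs 'c' => DIFFER
  Position 1: 'a' vs 'e' => DIFFER
  Position 2: 'b' vs 'b' => same
  Position 3: 'd' vs 'e' => DIFFER
Positions that differ: 3

3


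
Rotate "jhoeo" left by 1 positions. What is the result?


Input: "jhoeo", rotate left by 1
First 1 characters: "j"
Remaining characters: "hoeo"
Concatenate remaining + first: "hoeo" + "j" = "hoeoj"

hoeoj


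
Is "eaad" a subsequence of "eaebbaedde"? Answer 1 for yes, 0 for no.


Check if "eaad" is a subsequence of "eaebbaedde"
Greedy scan:
  Position 0 ('e'): matches sub[0] = 'e'
  Position 1 ('a'): matches sub[1] = 'a'
  Position 2 ('e'): no match needed
  Position 3 ('b'): no match needed
  Position 4 ('b'): no match needed
  Position 5 ('a'): matches sub[2] = 'a'
  Position 6 ('e'): no match needed
  Position 7 ('d'): matches sub[3] = 'd'
  Position 8 ('d'): no match needed
  Position 9 ('e'): no match needed
All 4 characters matched => is a subsequence

1


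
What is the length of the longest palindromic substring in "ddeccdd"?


Input: "ddeccdd"
Checking substrings for palindromes:
  [0:2] "dd" (len 2) => palindrome
  [3:5] "cc" (len 2) => palindrome
  [5:7] "dd" (len 2) => palindrome
Longest palindromic substring: "dd" with length 2

2


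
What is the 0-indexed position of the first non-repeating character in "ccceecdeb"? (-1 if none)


Input: ccceecdeb
Character frequencies:
  'b': 1
  'c': 4
  'd': 1
  'e': 3
Scanning left to right for freq == 1:
  Position 0 ('c'): freq=4, skip
  Position 1 ('c'): freq=4, skip
  Position 2 ('c'): freq=4, skip
  Position 3 ('e'): freq=3, skip
  Position 4 ('e'): freq=3, skip
  Position 5 ('c'): freq=4, skip
  Position 6 ('d'): unique! => answer = 6

6


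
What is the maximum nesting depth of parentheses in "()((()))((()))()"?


Input: "()((()))((()))()"
Tracking depth:
  Position 0 '(': depth becomes 1
  Position 1 ')': depth becomes 0
  Position 2 '(': depth becomes 1
  Position 3 '(': depth becomes 2
  Position 4 '(': depth becomes 3
  Position 5 ')': depth becomes 2
  Position 6 ')': depth becomes 1
  Position 7 ')': depth becomes 0
  Position 8 '(': depth becomes 1
  Position 9 '(': depth becomes 2
  Position 10 '(': depth becomes 3
  Position 11 ')': depth becomes 2
  Position 12 ')': depth becomes 1
  Position 13 ')': depth becomes 0
  Position 14 '(': depth becomes 1
  Position 15 ')': depth becomes 0
Maximum depth reached: 3

3


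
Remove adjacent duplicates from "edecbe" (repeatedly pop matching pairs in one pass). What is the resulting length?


Input: edecbe
Stack-based adjacent duplicate removal:
  Read 'e': push. Stack: e
  Read 'd': push. Stack: ed
  Read 'e': push. Stack: ede
  Read 'c': push. Stack: edec
  Read 'b': push. Stack: edecb
  Read 'e': push. Stack: edecbe
Final stack: "edecbe" (length 6)

6


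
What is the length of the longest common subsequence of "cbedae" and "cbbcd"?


LCS of "cbedae" and "cbbcd"
DP table:
           c    b    b    c    d
      0    0    0    0    0    0
  c   0    1    1    1    1    1
  b   0    1    2    2    2    2
  e   0    1    2    2    2    2
  d   0    1    2    2    2    3
  a   0    1    2    2    2    3
  e   0    1    2    2    2    3
LCS length = dp[6][5] = 3

3


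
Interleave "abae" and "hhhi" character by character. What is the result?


Interleaving "abae" and "hhhi":
  Position 0: 'a' from first, 'h' from second => "ah"
  Position 1: 'b' from first, 'h' from second => "bh"
  Position 2: 'a' from first, 'h' from second => "ah"
  Position 3: 'e' from first, 'i' from second => "ei"
Result: ahbhahei

ahbhahei


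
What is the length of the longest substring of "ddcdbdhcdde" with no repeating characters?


Input: "ddcdbdhcdde"
Sliding window (track last position of each char):
  Position 0 ('d'): window [0,0] length 1 -- new best
  Position 1 ('d'): repeat (last at 0), move window start to 1
  Position 1 ('d'): window [1,1] length 1
  Position 2 ('c'): window [1,2] length 2 -- new best
  Position 3 ('d'): repeat (last at 1), move window start to 2
  Position 3 ('d'): window [2,3] length 2
  Position 4 ('b'): window [2,4] length 3 -- new best
  Position 5 ('d'): repeat (last at 3), move window start to 4
  Position 5 ('d'): window [4,5] length 2
  Position 6 ('h'): window [4,6] length 3
  Position 7 ('c'): window [4,7] length 4 -- new best
  Position 8 ('d'): repeat (last at 5), move window start to 6
  Position 8 ('d'): window [6,8] length 3
  Position 9 ('d'): repeat (last at 8), move window start to 9
  Position 9 ('d'): window [9,9] length 1
  Position 10 ('e'): window [9,10] length 2
Longest substring with no repeats: "bdhc" with length 4

4


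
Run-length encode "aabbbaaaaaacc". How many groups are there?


Input: aabbbaaaaaacc
Scanning for consecutive runs:
  Group 1: 'a' x 2 (positions 0-1)
  Group 2: 'b' x 3 (positions 2-4)
  Group 3: 'a' x 6 (positions 5-10)
  Group 4: 'c' x 2 (positions 11-12)
Total groups: 4

4


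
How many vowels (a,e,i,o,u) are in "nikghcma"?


Input: nikghcma
Checking each character:
  'n' at position 0: consonant
  'i' at position 1: vowel (running total: 1)
  'k' at position 2: consonant
  'g' at position 3: consonant
  'h' at position 4: consonant
  'c' at position 5: consonant
  'm' at position 6: consonant
  'a' at position 7: vowel (running total: 2)
Total vowels: 2

2


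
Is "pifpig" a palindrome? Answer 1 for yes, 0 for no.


Input: pifpig
Reversed: gipfip
  Compare pos 0 ('p') with pos 5 ('g'): MISMATCH
  Compare pos 1 ('i') with pos 4 ('i'): match
  Compare pos 2 ('f') with pos 3 ('p'): MISMATCH
Result: not a palindrome

0


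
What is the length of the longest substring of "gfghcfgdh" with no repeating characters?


Input: "gfghcfgdh"
Sliding window (track last position of each char):
  Position 0 ('g'): window [0,0] length 1 -- new best
  Position 1 ('f'): window [0,1] length 2 -- new best
  Position 2 ('g'): repeat (last at 0), move window start to 1
  Position 2 ('g'): window [1,2] length 2
  Position 3 ('h'): window [1,3] length 3 -- new best
  Position 4 ('c'): window [1,4] length 4 -- new best
  Position 5 ('f'): repeat (last at 1), move window start to 2
  Position 5 ('f'): window [2,5] length 4
  Position 6 ('g'): repeat (last at 2), move window start to 3
  Position 6 ('g'): window [3,6] length 4
  Position 7 ('d'): window [3,7] length 5 -- new best
  Position 8 ('h'): repeat (last at 3), move window start to 4
  Position 8 ('h'): window [4,8] length 5
Longest substring with no repeats: "hcfgd" with length 5

5


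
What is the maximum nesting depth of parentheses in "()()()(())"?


Input: "()()()(())"
Tracking depth:
  Position 0 '(': depth becomes 1
  Position 1 ')': depth becomes 0
  Position 2 '(': depth becomes 1
  Position 3 ')': depth becomes 0
  Position 4 '(': depth becomes 1
  Position 5 ')': depth becomes 0
  Position 6 '(': depth becomes 1
  Position 7 '(': depth becomes 2
  Position 8 ')': depth becomes 1
  Position 9 ')': depth becomes 0
Maximum depth reached: 2

2


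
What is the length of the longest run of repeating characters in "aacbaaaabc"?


Input: "aacbaaaabc"
Scanning for longest run:
  Position 1 ('a'): continues run of 'a', length=2
  Position 2 ('c'): new char, reset run to 1
  Position 3 ('b'): new char, reset run to 1
  Position 4 ('a'): new char, reset run to 1
  Position 5 ('a'): continues run of 'a', length=2
  Position 6 ('a'): continues run of 'a', length=3
  Position 7 ('a'): continues run of 'a', length=4
  Position 8 ('b'): new char, reset run to 1
  Position 9 ('c'): new char, reset run to 1
Longest run: 'a' with length 4

4


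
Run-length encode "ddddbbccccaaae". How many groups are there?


Input: ddddbbccccaaae
Scanning for consecutive runs:
  Group 1: 'd' x 4 (positions 0-3)
  Group 2: 'b' x 2 (positions 4-5)
  Group 3: 'c' x 4 (positions 6-9)
  Group 4: 'a' x 3 (positions 10-12)
  Group 5: 'e' x 1 (positions 13-13)
Total groups: 5

5


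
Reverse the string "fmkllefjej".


Input: fmkllefjej
Reading characters right to left:
  Position 9: 'j'
  Position 8: 'e'
  Position 7: 'j'
  Position 6: 'f'
  Position 5: 'e'
  Position 4: 'l'
  Position 3: 'l'
  Position 2: 'k'
  Position 1: 'm'
  Position 0: 'f'
Reversed: jejfellkmf

jejfellkmf


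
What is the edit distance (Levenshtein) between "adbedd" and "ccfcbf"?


Computing edit distance: "adbedd" -> "ccfcbf"
DP table:
           c    c    f    c    b    f
      0    1    2    3    4    5    6
  a   1    1    2    3    4    5    6
  d   2    2    2    3    4    5    6
  b   3    3    3    3    4    4    5
  e   4    4    4    4    4    5    5
  d   5    5    5    5    5    5    6
  d   6    6    6    6    6    6    6
Edit distance = dp[6][6] = 6

6


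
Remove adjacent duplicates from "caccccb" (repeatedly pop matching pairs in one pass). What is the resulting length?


Input: caccccb
Stack-based adjacent duplicate removal:
  Read 'c': push. Stack: c
  Read 'a': push. Stack: ca
  Read 'c': push. Stack: cac
  Read 'c': matches stack top 'c' => pop. Stack: ca
  Read 'c': push. Stack: cac
  Read 'c': matches stack top 'c' => pop. Stack: ca
  Read 'b': push. Stack: cab
Final stack: "cab" (length 3)

3


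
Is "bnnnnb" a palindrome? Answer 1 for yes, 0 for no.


Input: bnnnnb
Reversed: bnnnnb
  Compare pos 0 ('b') with pos 5 ('b'): match
  Compare pos 1 ('n') with pos 4 ('n'): match
  Compare pos 2 ('n') with pos 3 ('n'): match
Result: palindrome

1


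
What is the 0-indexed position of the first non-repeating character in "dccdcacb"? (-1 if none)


Input: dccdcacb
Character frequencies:
  'a': 1
  'b': 1
  'c': 4
  'd': 2
Scanning left to right for freq == 1:
  Position 0 ('d'): freq=2, skip
  Position 1 ('c'): freq=4, skip
  Position 2 ('c'): freq=4, skip
  Position 3 ('d'): freq=2, skip
  Position 4 ('c'): freq=4, skip
  Position 5 ('a'): unique! => answer = 5

5


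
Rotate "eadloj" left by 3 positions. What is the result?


Input: "eadloj", rotate left by 3
First 3 characters: "ead"
Remaining characters: "loj"
Concatenate remaining + first: "loj" + "ead" = "lojead"

lojead


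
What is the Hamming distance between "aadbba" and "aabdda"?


Comparing "aadbba" and "aabdda" position by position:
  Position 0: 'a' vs 'a' => same
  Position 1: 'a' vs 'a' => same
  Position 2: 'd' vs 'b' => differ
  Position 3: 'b' vs 'd' => differ
  Position 4: 'b' vs 'd' => differ
  Position 5: 'a' vs 'a' => same
Total differences (Hamming distance): 3

3


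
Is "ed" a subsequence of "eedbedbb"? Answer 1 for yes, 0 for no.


Check if "ed" is a subsequence of "eedbedbb"
Greedy scan:
  Position 0 ('e'): matches sub[0] = 'e'
  Position 1 ('e'): no match needed
  Position 2 ('d'): matches sub[1] = 'd'
  Position 3 ('b'): no match needed
  Position 4 ('e'): no match needed
  Position 5 ('d'): no match needed
  Position 6 ('b'): no match needed
  Position 7 ('b'): no match needed
All 2 characters matched => is a subsequence

1


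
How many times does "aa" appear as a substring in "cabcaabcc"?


Searching for "aa" in "cabcaabcc"
Scanning each position:
  Position 0: "ca" => no
  Position 1: "ab" => no
  Position 2: "bc" => no
  Position 3: "ca" => no
  Position 4: "aa" => MATCH
  Position 5: "ab" => no
  Position 6: "bc" => no
  Position 7: "cc" => no
Total occurrences: 1

1


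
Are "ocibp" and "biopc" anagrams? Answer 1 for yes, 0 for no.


Strings: "ocibp", "biopc"
Sorted first:  bciop
Sorted second: bciop
Sorted forms match => anagrams

1


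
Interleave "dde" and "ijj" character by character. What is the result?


Interleaving "dde" and "ijj":
  Position 0: 'd' from first, 'i' from second => "di"
  Position 1: 'd' from first, 'j' from second => "dj"
  Position 2: 'e' from first, 'j' from second => "ej"
Result: didjej

didjej


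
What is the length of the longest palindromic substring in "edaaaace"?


Input: "edaaaace"
Checking substrings for palindromes:
  [2:6] "aaaa" (len 4) => palindrome
  [2:5] "aaa" (len 3) => palindrome
  [3:6] "aaa" (len 3) => palindrome
  [2:4] "aa" (len 2) => palindrome
  [3:5] "aa" (len 2) => palindrome
  [4:6] "aa" (len 2) => palindrome
Longest palindromic substring: "aaaa" with length 4

4


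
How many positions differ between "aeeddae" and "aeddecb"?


Comparing "aeeddae" and "aeddecb" position by position:
  Position 0: 'a' vs 'a' => same
  Position 1: 'e' vs 'e' => same
  Position 2: 'e' vs 'd' => DIFFER
  Position 3: 'd' vs 'd' => same
  Position 4: 'd' vs 'e' => DIFFER
  Position 5: 'a' vs 'c' => DIFFER
  Position 6: 'e' vs 'b' => DIFFER
Positions that differ: 4

4


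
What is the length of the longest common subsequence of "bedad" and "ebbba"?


LCS of "bedad" and "ebbba"
DP table:
           e    b    b    b    a
      0    0    0    0    0    0
  b   0    0    1    1    1    1
  e   0    1    1    1    1    1
  d   0    1    1    1    1    1
  a   0    1    1    1    1    2
  d   0    1    1    1    1    2
LCS length = dp[5][5] = 2

2


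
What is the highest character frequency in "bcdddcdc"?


Input: bcdddcdc
Character counts:
  'b': 1
  'c': 3
  'd': 4
Maximum frequency: 4

4


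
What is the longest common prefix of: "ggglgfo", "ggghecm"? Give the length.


Words: ggglgfo, ggghecm
  Position 0: all 'g' => match
  Position 1: all 'g' => match
  Position 2: all 'g' => match
  Position 3: ('l', 'h') => mismatch, stop
LCP = "ggg" (length 3)

3


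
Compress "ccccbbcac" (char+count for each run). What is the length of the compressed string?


Input: ccccbbcac
Runs:
  'c' x 4 => "c4"
  'b' x 2 => "b2"
  'c' x 1 => "c1"
  'a' x 1 => "a1"
  'c' x 1 => "c1"
Compressed: "c4b2c1a1c1"
Compressed length: 10

10


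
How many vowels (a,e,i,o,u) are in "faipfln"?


Input: faipfln
Checking each character:
  'f' at position 0: consonant
  'a' at position 1: vowel (running total: 1)
  'i' at position 2: vowel (running total: 2)
  'p' at position 3: consonant
  'f' at position 4: consonant
  'l' at position 5: consonant
  'n' at position 6: consonant
Total vowels: 2

2


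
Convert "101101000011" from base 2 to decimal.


Input: "101101000011" in base 2
Positional expansion:
  Digit '1' (value 1) x 2^11 = 2048
  Digit '0' (value 0) x 2^10 = 0
  Digit '1' (value 1) x 2^9 = 512
  Digit '1' (value 1) x 2^8 = 256
  Digit '0' (value 0) x 2^7 = 0
  Digit '1' (value 1) x 2^6 = 64
  Digit '0' (value 0) x 2^5 = 0
  Digit '0' (value 0) x 2^4 = 0
  Digit '0' (value 0) x 2^3 = 0
  Digit '0' (value 0) x 2^2 = 0
  Digit '1' (value 1) x 2^1 = 2
  Digit '1' (value 1) x 2^0 = 1
Sum = 2883

2883


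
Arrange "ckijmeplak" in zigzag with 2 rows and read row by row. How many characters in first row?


Zigzag "ckijmeplak" into 2 rows:
Placing characters:
  'c' => row 0
  'k' => row 1
  'i' => row 0
  'j' => row 1
  'm' => row 0
  'e' => row 1
  'p' => row 0
  'l' => row 1
  'a' => row 0
  'k' => row 1
Rows:
  Row 0: "cimpa"
  Row 1: "kjelk"
First row length: 5

5


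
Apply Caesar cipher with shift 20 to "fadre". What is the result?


Caesar cipher: shift "fadre" by 20
  'f' (pos 5) + 20 = pos 25 = 'z'
  'a' (pos 0) + 20 = pos 20 = 'u'
  'd' (pos 3) + 20 = pos 23 = 'x'
  'r' (pos 17) + 20 = pos 11 = 'l'
  'e' (pos 4) + 20 = pos 24 = 'y'
Result: zuxly

zuxly


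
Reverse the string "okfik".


Input: okfik
Reading characters right to left:
  Position 4: 'k'
  Position 3: 'i'
  Position 2: 'f'
  Position 1: 'k'
  Position 0: 'o'
Reversed: kifko

kifko


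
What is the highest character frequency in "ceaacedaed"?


Input: ceaacedaed
Character counts:
  'a': 3
  'c': 2
  'd': 2
  'e': 3
Maximum frequency: 3

3


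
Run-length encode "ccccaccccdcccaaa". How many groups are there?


Input: ccccaccccdcccaaa
Scanning for consecutive runs:
  Group 1: 'c' x 4 (positions 0-3)
  Group 2: 'a' x 1 (positions 4-4)
  Group 3: 'c' x 4 (positions 5-8)
  Group 4: 'd' x 1 (positions 9-9)
  Group 5: 'c' x 3 (positions 10-12)
  Group 6: 'a' x 3 (positions 13-15)
Total groups: 6

6


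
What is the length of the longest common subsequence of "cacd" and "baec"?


LCS of "cacd" and "baec"
DP table:
           b    a    e    c
      0    0    0    0    0
  c   0    0    0    0    1
  a   0    0    1    1    1
  c   0    0    1    1    2
  d   0    0    1    1    2
LCS length = dp[4][4] = 2

2


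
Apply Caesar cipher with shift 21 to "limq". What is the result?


Caesar cipher: shift "limq" by 21
  'l' (pos 11) + 21 = pos 6 = 'g'
  'i' (pos 8) + 21 = pos 3 = 'd'
  'm' (pos 12) + 21 = pos 7 = 'h'
  'q' (pos 16) + 21 = pos 11 = 'l'
Result: gdhl

gdhl


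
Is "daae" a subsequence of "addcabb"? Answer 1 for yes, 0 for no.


Check if "daae" is a subsequence of "addcabb"
Greedy scan:
  Position 0 ('a'): no match needed
  Position 1 ('d'): matches sub[0] = 'd'
  Position 2 ('d'): no match needed
  Position 3 ('c'): no match needed
  Position 4 ('a'): matches sub[1] = 'a'
  Position 5 ('b'): no match needed
  Position 6 ('b'): no match needed
Only matched 2/4 characters => not a subsequence

0


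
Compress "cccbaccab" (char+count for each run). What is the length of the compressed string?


Input: cccbaccab
Runs:
  'c' x 3 => "c3"
  'b' x 1 => "b1"
  'a' x 1 => "a1"
  'c' x 2 => "c2"
  'a' x 1 => "a1"
  'b' x 1 => "b1"
Compressed: "c3b1a1c2a1b1"
Compressed length: 12

12


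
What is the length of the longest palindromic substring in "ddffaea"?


Input: "ddffaea"
Checking substrings for palindromes:
  [4:7] "aea" (len 3) => palindrome
  [0:2] "dd" (len 2) => palindrome
  [2:4] "ff" (len 2) => palindrome
Longest palindromic substring: "aea" with length 3

3


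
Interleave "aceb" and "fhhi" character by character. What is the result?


Interleaving "aceb" and "fhhi":
  Position 0: 'a' from first, 'f' from second => "af"
  Position 1: 'c' from first, 'h' from second => "ch"
  Position 2: 'e' from first, 'h' from second => "eh"
  Position 3: 'b' from first, 'i' from second => "bi"
Result: afchehbi

afchehbi


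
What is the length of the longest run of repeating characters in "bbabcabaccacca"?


Input: "bbabcabaccacca"
Scanning for longest run:
  Position 1 ('b'): continues run of 'b', length=2
  Position 2 ('a'): new char, reset run to 1
  Position 3 ('b'): new char, reset run to 1
  Position 4 ('c'): new char, reset run to 1
  Position 5 ('a'): new char, reset run to 1
  Position 6 ('b'): new char, reset run to 1
  Position 7 ('a'): new char, reset run to 1
  Position 8 ('c'): new char, reset run to 1
  Position 9 ('c'): continues run of 'c', length=2
  Position 10 ('a'): new char, reset run to 1
  Position 11 ('c'): new char, reset run to 1
  Position 12 ('c'): continues run of 'c', length=2
  Position 13 ('a'): new char, reset run to 1
Longest run: 'b' with length 2

2


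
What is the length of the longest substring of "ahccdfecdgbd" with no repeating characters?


Input: "ahccdfecdgbd"
Sliding window (track last position of each char):
  Position 0 ('a'): window [0,0] length 1 -- new best
  Position 1 ('h'): window [0,1] length 2 -- new best
  Position 2 ('c'): window [0,2] length 3 -- new best
  Position 3 ('c'): repeat (last at 2), move window start to 3
  Position 3 ('c'): window [3,3] length 1
  Position 4 ('d'): window [3,4] length 2
  Position 5 ('f'): window [3,5] length 3
  Position 6 ('e'): window [3,6] length 4 -- new best
  Position 7 ('c'): repeat (last at 3), move window start to 4
  Position 7 ('c'): window [4,7] length 4
  Position 8 ('d'): repeat (last at 4), move window start to 5
  Position 8 ('d'): window [5,8] length 4
  Position 9 ('g'): window [5,9] length 5 -- new best
  Position 10 ('b'): window [5,10] length 6 -- new best
  Position 11 ('d'): repeat (last at 8), move window start to 9
  Position 11 ('d'): window [9,11] length 3
Longest substring with no repeats: "fecdgb" with length 6

6


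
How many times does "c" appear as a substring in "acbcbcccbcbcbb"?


Searching for "c" in "acbcbcccbcbcbb"
Scanning each position:
  Position 0: "a" => no
  Position 1: "c" => MATCH
  Position 2: "b" => no
  Position 3: "c" => MATCH
  Position 4: "b" => no
  Position 5: "c" => MATCH
  Position 6: "c" => MATCH
  Position 7: "c" => MATCH
  Position 8: "b" => no
  Position 9: "c" => MATCH
  Position 10: "b" => no
  Position 11: "c" => MATCH
  Position 12: "b" => no
  Position 13: "b" => no
Total occurrences: 7

7


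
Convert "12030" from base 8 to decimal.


Input: "12030" in base 8
Positional expansion:
  Digit '1' (value 1) x 8^4 = 4096
  Digit '2' (value 2) x 8^3 = 1024
  Digit '0' (value 0) x 8^2 = 0
  Digit '3' (value 3) x 8^1 = 24
  Digit '0' (value 0) x 8^0 = 0
Sum = 5144

5144


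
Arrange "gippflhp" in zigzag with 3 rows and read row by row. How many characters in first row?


Zigzag "gippflhp" into 3 rows:
Placing characters:
  'g' => row 0
  'i' => row 1
  'p' => row 2
  'p' => row 1
  'f' => row 0
  'l' => row 1
  'h' => row 2
  'p' => row 1
Rows:
  Row 0: "gf"
  Row 1: "iplp"
  Row 2: "ph"
First row length: 2

2


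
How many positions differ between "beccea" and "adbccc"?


Comparing "beccea" and "adbccc" position by position:
  Position 0: 'b' vs 'a' => DIFFER
  Position 1: 'e' vs 'd' => DIFFER
  Position 2: 'c' vs 'b' => DIFFER
  Position 3: 'c' vs 'c' => same
  Position 4: 'e' vs 'c' => DIFFER
  Position 5: 'a' vs 'c' => DIFFER
Positions that differ: 5

5


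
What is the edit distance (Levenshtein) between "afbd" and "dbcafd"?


Computing edit distance: "afbd" -> "dbcafd"
DP table:
           d    b    c    a    f    d
      0    1    2    3    4    5    6
  a   1    1    2    3    3    4    5
  f   2    2    2    3    4    3    4
  b   3    3    2    3    4    4    4
  d   4    3    3    3    4    5    4
Edit distance = dp[4][6] = 4

4


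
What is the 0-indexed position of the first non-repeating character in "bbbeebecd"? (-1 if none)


Input: bbbeebecd
Character frequencies:
  'b': 4
  'c': 1
  'd': 1
  'e': 3
Scanning left to right for freq == 1:
  Position 0 ('b'): freq=4, skip
  Position 1 ('b'): freq=4, skip
  Position 2 ('b'): freq=4, skip
  Position 3 ('e'): freq=3, skip
  Position 4 ('e'): freq=3, skip
  Position 5 ('b'): freq=4, skip
  Position 6 ('e'): freq=3, skip
  Position 7 ('c'): unique! => answer = 7

7


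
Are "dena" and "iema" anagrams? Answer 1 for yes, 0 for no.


Strings: "dena", "iema"
Sorted first:  aden
Sorted second: aeim
Differ at position 1: 'd' vs 'e' => not anagrams

0
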